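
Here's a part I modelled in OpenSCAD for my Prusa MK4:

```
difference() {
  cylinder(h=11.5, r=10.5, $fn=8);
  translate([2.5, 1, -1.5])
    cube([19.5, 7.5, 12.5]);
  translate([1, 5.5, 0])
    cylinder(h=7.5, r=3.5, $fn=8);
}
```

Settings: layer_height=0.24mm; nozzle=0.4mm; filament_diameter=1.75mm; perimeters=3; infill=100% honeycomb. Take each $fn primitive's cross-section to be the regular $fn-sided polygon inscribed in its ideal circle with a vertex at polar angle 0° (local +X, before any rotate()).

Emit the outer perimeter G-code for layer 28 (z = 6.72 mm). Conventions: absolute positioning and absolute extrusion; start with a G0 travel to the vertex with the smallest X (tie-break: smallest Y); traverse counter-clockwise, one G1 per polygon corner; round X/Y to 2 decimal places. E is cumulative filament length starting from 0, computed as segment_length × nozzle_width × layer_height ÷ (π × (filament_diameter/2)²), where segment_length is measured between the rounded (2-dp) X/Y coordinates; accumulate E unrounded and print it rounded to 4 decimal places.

At z = 6.72 mm: the cylinder: section is a regular 8-gon, circumradius r=10.5; the 19.5×7.5 cube at (2.5, 1) contributes its full rectangle; the r=3.5 cylinder at (1, 5.5) contributes a regular 8-gon of circumradius 3.5; Subtracting the remaining from the first: starting from the r=10.5 cylinder, the 19.5×7.5 cube at (2.5, 1) partially overlaps it — only the 44.09 mm² overlap (of its 146.25 mm²) is removed, clipping the outline; the r=3.5 cylinder at (1, 5.5) partially overlaps it — only the 26.89 mm² overlap (of its 34.65 mm²) is removed, clipping the outline — 1 connected region. The outline is a single polygon with 18 vertices. Extrusion per mm of travel: 0.4 × 0.24 / (π × 0.875²) = 0.039912. Accumulating E over each segment gives final E = 3.1979.

G0 X-10.50 Y0.00 Z6.72
G1 X-7.42 Y-7.42 E0.3206
G1 X0.00 Y-10.50 E0.6413
G1 X7.42 Y-7.42 E0.9619
G1 X10.50 Y0.00 E1.2826
G1 X10.09 Y1.00 E1.3257
G1 X2.50 Y1.00 E1.6287
G1 X2.50 Y2.62 E1.6933
G1 X1.00 Y2.00 E1.7581
G1 X-1.47 Y3.03 E1.8649
G1 X-2.50 Y5.50 E1.9717
G1 X-1.47 Y7.97 E2.0785
G1 X1.00 Y9.00 E2.1853
G1 X2.50 Y8.38 E2.2501
G1 X2.50 Y8.50 E2.2549
G1 X4.83 Y8.50 E2.3479
G1 X0.00 Y10.50 E2.5566
G1 X-7.42 Y7.42 E2.8772
G1 X-10.50 Y0.00 E3.1979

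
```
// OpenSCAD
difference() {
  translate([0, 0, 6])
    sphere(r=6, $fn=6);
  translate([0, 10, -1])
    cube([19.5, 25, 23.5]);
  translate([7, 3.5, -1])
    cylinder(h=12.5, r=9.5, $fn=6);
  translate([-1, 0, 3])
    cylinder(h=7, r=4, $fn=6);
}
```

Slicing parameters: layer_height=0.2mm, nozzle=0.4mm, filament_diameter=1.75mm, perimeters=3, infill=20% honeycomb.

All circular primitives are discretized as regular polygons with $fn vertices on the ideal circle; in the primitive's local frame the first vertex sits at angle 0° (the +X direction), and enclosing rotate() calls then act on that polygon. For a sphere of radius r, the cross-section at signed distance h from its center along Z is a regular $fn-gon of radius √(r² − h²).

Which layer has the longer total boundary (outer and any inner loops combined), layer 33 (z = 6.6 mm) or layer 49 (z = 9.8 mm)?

Layer 33 (z = 6.6): the r=6 sphere contributes a regular 6-gon of circumradius √(6²−0.6²) = 5.970 (perimeter = 2·6·5.970·sin(180°/6) = 35.82 mm); the cube at (0, 10) is present — its section is the full 19.5×25 rectangle (perimeter 89.00 mm); the r=9.5 cylinder at (7, 3.5) contributes a regular 6-gon of circumradius 9.5 (perimeter = 2·6·9.500·sin(180°/6) = 57.00 mm); the r=4 cylinder at (-1, 0) gives a regular 6-gon of circumradius 4 (constant along its height) (perimeter = 2·6·4.000·sin(180°/6) = 24.00 mm); Taking the first minus the rest: starting from the r=6 sphere, the 19.5×25 cube at (0, 10) misses the remaining region (no effect); the r=9.5 cylinder at (7, 3.5) partially overlaps it — only the 49.32 mm² overlap (of its 234.48 mm²) is removed, clipping the outline; the r=4 cylinder at (-1, 0) partially overlaps it — only the 24.27 mm² overlap (of its 41.57 mm²) is removed, clipping the outline — boundary = 37.85 mm. So its perimeter = 37.85 mm. Layer 49 (z = 9.8): the r=6 sphere slices to a regular 6-gon of circumradius 4.643 (√(r²−h²) with h=3.8 from center) (perimeter = 2·6·4.643·sin(180°/6) = 27.86 mm); the cube at (0, 10) is present — its section is the full 19.5×25 rectangle (perimeter 89.00 mm); the r=9.5 cylinder at (7, 3.5) contributes a regular 6-gon of circumradius 9.5 (perimeter = 2·6·9.500·sin(180°/6) = 57.00 mm); the r=4 cylinder at (-1, 0) contributes a regular 6-gon of circumradius 4 (perimeter = 2·6·4.000·sin(180°/6) = 24.00 mm); Subtracting the remaining from the first: starting from the r=6 sphere, the 19.5×25 cube at (0, 10) misses the remaining region (no effect); the r=9.5 cylinder at (7, 3.5) partially overlaps it — only the 31.70 mm² overlap (of its 234.48 mm²) is removed, clipping the outline; the r=4 cylinder at (-1, 0) partially overlaps it — only the 21.80 mm² overlap (of its 41.57 mm²) is removed, clipping the outline — boundary = 11.71 mm. So its perimeter = 11.71 mm. Layer 33 is larger (37.85 vs 11.71 mm).

layer 33 (z = 6.6 mm)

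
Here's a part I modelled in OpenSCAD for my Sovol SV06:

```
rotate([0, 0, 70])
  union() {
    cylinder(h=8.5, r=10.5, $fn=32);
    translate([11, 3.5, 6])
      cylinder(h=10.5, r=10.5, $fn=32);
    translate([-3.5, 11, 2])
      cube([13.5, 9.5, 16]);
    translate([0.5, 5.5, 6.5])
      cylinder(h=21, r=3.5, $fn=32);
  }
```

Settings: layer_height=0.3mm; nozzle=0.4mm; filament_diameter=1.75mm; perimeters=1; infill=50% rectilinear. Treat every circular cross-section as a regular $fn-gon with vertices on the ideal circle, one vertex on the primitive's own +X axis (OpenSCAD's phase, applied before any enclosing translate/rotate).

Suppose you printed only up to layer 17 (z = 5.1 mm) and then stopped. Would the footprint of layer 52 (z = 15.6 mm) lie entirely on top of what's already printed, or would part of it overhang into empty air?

part overhangs

Compare the two slices. At z = 5.1: the r=10.5 cylinder contributes a regular 32-gon of circumradius 10.5 (area = (32/2)·10.500²·sin(360°/32) = 344.14 mm²); the cylinder at (11, 3.5) does not reach this height (z outside [6, 16.5]); the cube at (-3.5, 11) (footprint 13.5×9.5) is included at this height (area 128.25 mm²); the cylinder at (0.5, 5.5) is not intersected at this z (z outside [6.5, 27.5]); Merging all regions: the 2 present regions are separate (no shared area or edge), so areas and boundary lengths simply add and each stays a separate island — area = 472.39 mm²; (rotated 70° about Z; rotation is an isometry so areas/perimeters/island counts are preserved). At z = 15.6: the cylinder is not intersected at this z (z outside [0, 8.5]); the r=10.5 cylinder at (11, 3.5) contributes a regular 32-gon of circumradius 10.5 (area = (32/2)·10.500²·sin(360°/32) = 344.14 mm²); the 13.5×9.5 cube at (-3.5, 11) contributes its full rectangle (area 128.25 mm²); the r=3.5 cylinder at (0.5, 5.5) contributes a regular 32-gon of circumradius 3.5 (area = (32/2)·3.500²·sin(360°/32) = 38.24 mm²); Taking the union: the regions partially overlap — summed areas 510.63 mm² minus the doubly-counted overlap 28.18 mm² gives 482.45 mm² — area = 482.45 mm²; (rotated 70° about Z; rotation is an isometry so areas/perimeters/island counts are preserved). Checking containment: at z = 15.6 the cross-section extends beyond the z = 5.1 cross-section by about 216.81 mm².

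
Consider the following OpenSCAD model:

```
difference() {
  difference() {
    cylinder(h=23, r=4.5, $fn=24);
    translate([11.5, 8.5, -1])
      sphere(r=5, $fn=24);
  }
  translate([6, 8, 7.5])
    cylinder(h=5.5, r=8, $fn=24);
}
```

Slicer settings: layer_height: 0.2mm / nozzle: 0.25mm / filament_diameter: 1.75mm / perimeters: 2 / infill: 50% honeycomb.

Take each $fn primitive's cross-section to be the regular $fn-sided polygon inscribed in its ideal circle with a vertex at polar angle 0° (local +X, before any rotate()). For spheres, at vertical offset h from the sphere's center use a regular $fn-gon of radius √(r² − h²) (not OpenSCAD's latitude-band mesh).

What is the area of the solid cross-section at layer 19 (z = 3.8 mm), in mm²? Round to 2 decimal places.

62.89 mm²

At z = 3.8 mm: the r=4.5 cylinder gives a regular 24-gon of circumradius 4.5 (constant along its height) (area = (24/2)·4.500²·sin(360°/24) = 62.89 mm²); the sphere at (11.5, 8.5): section is a regular 24-gon, circumradius = √(r²−h²) = √(5²−4.8²) = 1.400 (area = (24/2)·1.400²·sin(360°/24) = 6.09 mm²); After the difference (first − rest): starting from the r=4.5 cylinder (62.89 mm²), the r=5 sphere at (11.5, 8.5) misses the remaining region (no effect) — area = 62.89 mm²; the cylinder at (6, 8) does not reach this height (z outside [7.5, 13]); After the difference (first − rest): none of the subtracted shapes is present at this height, so that combined region is unchanged — area = 62.89 mm². Overall, the cross-section is a single solid region. Net area = 62.89 mm².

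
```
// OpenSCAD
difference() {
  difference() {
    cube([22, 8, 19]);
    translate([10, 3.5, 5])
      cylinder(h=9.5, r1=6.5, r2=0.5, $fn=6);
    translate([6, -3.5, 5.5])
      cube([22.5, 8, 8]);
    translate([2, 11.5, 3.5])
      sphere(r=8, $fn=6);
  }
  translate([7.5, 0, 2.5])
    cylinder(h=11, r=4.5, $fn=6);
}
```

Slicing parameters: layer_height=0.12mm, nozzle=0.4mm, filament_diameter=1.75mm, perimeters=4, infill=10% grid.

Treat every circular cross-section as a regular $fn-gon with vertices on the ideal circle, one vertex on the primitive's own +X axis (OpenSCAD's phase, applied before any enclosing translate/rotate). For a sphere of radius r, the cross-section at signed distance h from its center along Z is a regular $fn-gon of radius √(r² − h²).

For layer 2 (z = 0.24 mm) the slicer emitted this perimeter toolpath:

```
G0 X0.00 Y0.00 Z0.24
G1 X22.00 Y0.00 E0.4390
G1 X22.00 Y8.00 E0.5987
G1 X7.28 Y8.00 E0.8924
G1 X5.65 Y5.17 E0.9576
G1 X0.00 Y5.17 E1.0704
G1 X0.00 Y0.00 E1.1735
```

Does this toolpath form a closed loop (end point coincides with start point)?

Start point (G0): (0.00, 0.00). End point (last G1): the path returns to the start — closed.

yes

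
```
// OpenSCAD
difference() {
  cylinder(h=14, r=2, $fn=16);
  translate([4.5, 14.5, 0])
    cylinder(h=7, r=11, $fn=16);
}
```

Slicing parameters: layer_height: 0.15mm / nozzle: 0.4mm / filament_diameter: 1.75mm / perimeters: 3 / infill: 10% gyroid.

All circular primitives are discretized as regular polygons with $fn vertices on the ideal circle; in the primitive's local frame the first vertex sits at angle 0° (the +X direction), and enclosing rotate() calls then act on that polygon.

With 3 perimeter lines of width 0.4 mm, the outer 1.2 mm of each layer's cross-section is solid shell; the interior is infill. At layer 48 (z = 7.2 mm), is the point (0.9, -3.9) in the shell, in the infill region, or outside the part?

outside

At z = 7.2 mm: the r=2 cylinder contributes a regular 16-gon of circumradius 2; the cylinder at (4.5, 14.5) is absent (z outside [0, 7]); Taking the first minus the rest: none of the subtracted shapes is present at this height, so the r=2 cylinder is unchanged — 1 connected region. Overall, the cross-section is a single solid region. The nearest boundary edge runs (-0.00, -2.00)→(0.77, -1.85); distance from the point to it = 2.04 mm. The point is not inside any of the regions above, so it lies outside the cross-section (2.04 mm from the nearest boundary).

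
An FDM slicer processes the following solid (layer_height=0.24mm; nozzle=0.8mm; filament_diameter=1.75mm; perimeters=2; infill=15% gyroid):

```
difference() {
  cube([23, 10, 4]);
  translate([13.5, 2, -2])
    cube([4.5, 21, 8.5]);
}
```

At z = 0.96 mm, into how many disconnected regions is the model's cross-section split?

At z = 0.96 mm: the 23×10 cube contributes its full rectangle; the 4.5×21 cube at (13.5, 2) contributes its full rectangle; Subtracting the remaining from the first: starting from the 23×10 cube, the 4.5×21 cube at (13.5, 2) partially overlaps it — only the 36.00 mm² overlap (of its 94.50 mm²) is removed, clipping the outline — 1 connected region. The result has 1 disconnected region.

1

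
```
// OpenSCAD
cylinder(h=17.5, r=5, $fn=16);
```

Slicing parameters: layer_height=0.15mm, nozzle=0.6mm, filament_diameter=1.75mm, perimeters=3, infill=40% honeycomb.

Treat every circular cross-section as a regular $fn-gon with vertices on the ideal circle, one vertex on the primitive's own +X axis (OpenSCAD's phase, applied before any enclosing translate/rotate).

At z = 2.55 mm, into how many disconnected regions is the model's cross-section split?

At z = 2.55 mm: the r=5 cylinder gives a regular 16-gon of circumradius 5 (constant along its height). The result has 1 disconnected region.

1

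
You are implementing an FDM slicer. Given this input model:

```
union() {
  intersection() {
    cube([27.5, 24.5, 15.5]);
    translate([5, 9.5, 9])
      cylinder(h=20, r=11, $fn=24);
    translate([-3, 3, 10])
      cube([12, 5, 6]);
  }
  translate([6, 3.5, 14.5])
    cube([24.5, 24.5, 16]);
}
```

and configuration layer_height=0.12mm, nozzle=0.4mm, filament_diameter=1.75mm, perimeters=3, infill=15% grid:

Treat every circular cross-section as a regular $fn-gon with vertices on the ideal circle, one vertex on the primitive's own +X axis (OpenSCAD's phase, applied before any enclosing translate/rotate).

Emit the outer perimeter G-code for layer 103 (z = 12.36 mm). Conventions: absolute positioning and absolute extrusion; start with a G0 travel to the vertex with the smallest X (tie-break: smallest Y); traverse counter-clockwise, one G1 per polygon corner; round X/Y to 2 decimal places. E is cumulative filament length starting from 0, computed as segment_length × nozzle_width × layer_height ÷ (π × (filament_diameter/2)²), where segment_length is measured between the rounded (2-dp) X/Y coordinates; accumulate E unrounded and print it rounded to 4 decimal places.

G0 X0.00 Y3.00 Z12.36
G1 X9.00 Y3.00 E0.1796
G1 X9.00 Y8.00 E0.2794
G1 X0.00 Y8.00 E0.4590
G1 X0.00 Y3.00 E0.5588

At z = 12.36 mm: the cube is present — its section is the full 27.5×24.5 rectangle; the cylinder at (5, 9.5): section is a regular 24-gon, circumradius r=11; the cube at (-3, 3) (footprint 12×5) is included at this height; Taking the intersection: the r=11 cylinder at (5, 9.5) partially overlaps the 27.5×24.5 cube; clipping to the common part keeps 282.84 mm²; the 12×5 cube at (-3, 3) partially overlaps the running intersection; clipping to the common part keeps 45.00 mm² — 1 connected region; the cube at (6, 3.5) does not reach this height (z outside [14.5, 30.5]); Merging all regions: only that combined region is present, so the union is just that shape — 1 connected region. The outline is a single polygon with 4 vertices. Extrusion per mm of travel: 0.4 × 0.12 / (π × 0.875²) = 0.019956. Accumulating E over each segment gives final E = 0.5588.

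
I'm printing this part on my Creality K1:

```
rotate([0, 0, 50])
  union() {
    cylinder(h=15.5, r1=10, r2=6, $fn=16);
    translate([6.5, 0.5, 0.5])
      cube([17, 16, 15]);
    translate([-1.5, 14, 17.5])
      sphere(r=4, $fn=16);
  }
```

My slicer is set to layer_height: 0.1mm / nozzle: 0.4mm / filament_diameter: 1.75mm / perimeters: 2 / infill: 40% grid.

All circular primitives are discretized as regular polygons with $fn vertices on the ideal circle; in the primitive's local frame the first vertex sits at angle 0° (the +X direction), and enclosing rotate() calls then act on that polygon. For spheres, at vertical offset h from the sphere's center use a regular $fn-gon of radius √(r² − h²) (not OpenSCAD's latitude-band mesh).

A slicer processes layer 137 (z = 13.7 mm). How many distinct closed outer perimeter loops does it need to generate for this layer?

3

At z = 13.7 mm: the cone: at t=0.884 of its height the radius interpolates to r₁+(r₂−r₁)t = 6.465, giving a regular 16-gon of that circumradius; the 17×16 cube at (6.5, 0.5) contributes its full rectangle; the r=4 sphere at (-1.5, 14) contributes a regular 16-gon of circumradius √(4²−3.8²) = 1.249; Combining (union): the 3 present regions are separate (no shared area or edge), so areas and boundary lengths simply add and each stays a separate island — 3 connected regions; (whole slice rotated 50° about Z — lengths, areas and connectivity unchanged). The result has 3 disconnected regions.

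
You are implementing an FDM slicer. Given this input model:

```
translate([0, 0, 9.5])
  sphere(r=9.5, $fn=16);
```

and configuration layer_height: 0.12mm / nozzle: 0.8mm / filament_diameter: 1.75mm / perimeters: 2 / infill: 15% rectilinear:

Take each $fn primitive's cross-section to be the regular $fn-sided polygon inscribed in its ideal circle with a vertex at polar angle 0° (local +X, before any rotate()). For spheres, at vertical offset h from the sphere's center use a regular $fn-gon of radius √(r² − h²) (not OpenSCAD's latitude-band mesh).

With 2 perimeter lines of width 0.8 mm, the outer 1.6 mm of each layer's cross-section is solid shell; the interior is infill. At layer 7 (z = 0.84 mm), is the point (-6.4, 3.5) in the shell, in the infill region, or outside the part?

outside

At z = 0.84 mm: the r=9.5 sphere slices to a regular 16-gon of circumradius 3.906 (√(r²−h²) with h=8.66 from center). Overall, the cross-section is a single solid region. The nearest boundary edge runs (-2.76, 2.76)→(-3.61, 1.49); distance from the point to it = 3.44 mm. The point is not inside any of the regions above, so it lies outside the cross-section (3.44 mm from the nearest boundary).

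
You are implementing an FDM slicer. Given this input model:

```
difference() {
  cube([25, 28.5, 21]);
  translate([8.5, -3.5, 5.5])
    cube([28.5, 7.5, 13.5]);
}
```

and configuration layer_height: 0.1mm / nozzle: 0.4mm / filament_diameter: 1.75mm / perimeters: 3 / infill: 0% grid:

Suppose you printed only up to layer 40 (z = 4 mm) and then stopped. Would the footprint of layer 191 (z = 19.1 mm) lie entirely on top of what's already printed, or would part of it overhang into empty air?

Compare the two slices. At z = 4: the cube (footprint 25×28.5) is included at this height (area 712.50 mm²); the cube at (8.5, -3.5) does not reach this height (z outside [5.5, 19]); Taking the first minus the rest: none of the subtracted shapes is present at this height, so the 25×28.5 cube is unchanged — area = 712.50 mm². At z = 19.1: the cube (footprint 25×28.5) is included at this height (area 712.50 mm²); the cube at (8.5, -3.5) is absent (z outside [5.5, 19]); Taking the first minus the rest: none of the subtracted shapes is present at this height, so the 25×28.5 cube is unchanged — area = 712.50 mm². Checking containment: the cross-section at z = 19.1 is a subset of the cross-section at z = 4.

entirely on top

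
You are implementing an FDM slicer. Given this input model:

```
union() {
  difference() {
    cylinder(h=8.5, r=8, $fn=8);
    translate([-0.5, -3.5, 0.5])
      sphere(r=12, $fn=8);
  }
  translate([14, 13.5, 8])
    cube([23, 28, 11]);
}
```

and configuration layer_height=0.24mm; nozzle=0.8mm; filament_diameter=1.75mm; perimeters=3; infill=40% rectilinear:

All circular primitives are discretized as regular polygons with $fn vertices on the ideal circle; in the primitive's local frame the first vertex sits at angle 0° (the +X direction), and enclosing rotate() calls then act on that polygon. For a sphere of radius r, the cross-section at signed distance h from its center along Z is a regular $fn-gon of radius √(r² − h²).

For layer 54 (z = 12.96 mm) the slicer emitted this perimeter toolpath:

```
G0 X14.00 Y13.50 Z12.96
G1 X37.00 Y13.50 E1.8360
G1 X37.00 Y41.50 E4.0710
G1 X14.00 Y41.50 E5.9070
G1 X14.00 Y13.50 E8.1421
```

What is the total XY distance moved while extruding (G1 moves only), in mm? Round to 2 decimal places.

102.00 mm

Sum the Euclidean lengths of each G1 segment: total = 102.00 mm.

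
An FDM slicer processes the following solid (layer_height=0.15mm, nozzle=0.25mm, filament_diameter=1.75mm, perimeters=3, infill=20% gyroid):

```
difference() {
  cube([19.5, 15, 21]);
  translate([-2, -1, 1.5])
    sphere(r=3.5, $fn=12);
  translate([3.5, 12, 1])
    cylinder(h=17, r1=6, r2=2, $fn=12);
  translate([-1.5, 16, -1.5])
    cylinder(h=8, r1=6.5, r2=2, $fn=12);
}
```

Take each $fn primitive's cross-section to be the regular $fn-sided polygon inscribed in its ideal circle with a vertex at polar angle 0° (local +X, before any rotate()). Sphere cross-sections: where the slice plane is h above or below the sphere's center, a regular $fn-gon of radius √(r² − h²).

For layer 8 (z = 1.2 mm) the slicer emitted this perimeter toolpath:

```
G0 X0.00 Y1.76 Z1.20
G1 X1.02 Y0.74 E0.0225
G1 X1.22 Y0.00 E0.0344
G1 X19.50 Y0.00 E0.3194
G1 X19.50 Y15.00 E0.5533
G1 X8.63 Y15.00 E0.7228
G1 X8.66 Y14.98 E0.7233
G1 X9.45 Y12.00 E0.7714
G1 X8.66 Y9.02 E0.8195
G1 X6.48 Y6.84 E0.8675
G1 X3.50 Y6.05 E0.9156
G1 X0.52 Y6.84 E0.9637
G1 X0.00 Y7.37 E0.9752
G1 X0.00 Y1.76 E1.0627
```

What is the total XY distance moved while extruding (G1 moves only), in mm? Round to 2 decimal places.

Sum the Euclidean lengths of each G1 segment: total = 68.16 mm.

68.16 mm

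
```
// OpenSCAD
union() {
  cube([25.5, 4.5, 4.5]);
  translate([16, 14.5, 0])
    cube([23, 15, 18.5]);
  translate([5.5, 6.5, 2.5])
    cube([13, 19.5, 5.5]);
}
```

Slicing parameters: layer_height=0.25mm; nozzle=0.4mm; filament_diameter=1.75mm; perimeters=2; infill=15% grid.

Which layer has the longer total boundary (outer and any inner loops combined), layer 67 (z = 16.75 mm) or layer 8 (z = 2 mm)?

layer 8 (z = 2 mm)

Layer 67 (z = 16.75): the cube does not reach this height (z outside [0, 4.5]); the cube at (16, 14.5) (footprint 23×15) is included at this height (perimeter 76.00 mm); the cube at (5.5, 6.5) does not reach this height (z outside [2.5, 8]); Combining (union): only the 23×15 cube at (16, 14.5) is present, so the union is just that shape — boundary = 76.00 mm. So its perimeter = 76.00 mm. Layer 8 (z = 2): the cube is present — its section is the full 25.5×4.5 rectangle (perimeter 60.00 mm); the cube at (16, 14.5) is present — its section is the full 23×15 rectangle (perimeter 76.00 mm); the cube at (5.5, 6.5) does not reach this height (z outside [2.5, 8]); Taking the union: the 2 present regions are separate (no shared area or edge), so areas and boundary lengths simply add and each stays a separate island — boundary = 136.00 mm. So its perimeter = 136.00 mm. Layer 8 is larger (136.00 vs 76.00 mm).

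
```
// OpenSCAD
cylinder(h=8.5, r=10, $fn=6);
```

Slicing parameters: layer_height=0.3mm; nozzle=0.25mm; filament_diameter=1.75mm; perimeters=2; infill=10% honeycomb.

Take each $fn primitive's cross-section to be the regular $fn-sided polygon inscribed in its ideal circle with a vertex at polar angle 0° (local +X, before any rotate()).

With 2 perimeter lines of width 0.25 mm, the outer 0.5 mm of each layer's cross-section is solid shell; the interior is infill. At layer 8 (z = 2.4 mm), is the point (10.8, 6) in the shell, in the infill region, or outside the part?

At z = 2.4 mm: the r=10 cylinder gives a regular 6-gon of circumradius 10 (constant along its height). Overall, the cross-section is a single solid region. The nearest boundary edge runs (10.00, 0.00)→(5.00, 8.66); distance from the point to it = 3.69 mm. The point is not inside any of the regions above, so it lies outside the cross-section (3.69 mm from the nearest boundary).

outside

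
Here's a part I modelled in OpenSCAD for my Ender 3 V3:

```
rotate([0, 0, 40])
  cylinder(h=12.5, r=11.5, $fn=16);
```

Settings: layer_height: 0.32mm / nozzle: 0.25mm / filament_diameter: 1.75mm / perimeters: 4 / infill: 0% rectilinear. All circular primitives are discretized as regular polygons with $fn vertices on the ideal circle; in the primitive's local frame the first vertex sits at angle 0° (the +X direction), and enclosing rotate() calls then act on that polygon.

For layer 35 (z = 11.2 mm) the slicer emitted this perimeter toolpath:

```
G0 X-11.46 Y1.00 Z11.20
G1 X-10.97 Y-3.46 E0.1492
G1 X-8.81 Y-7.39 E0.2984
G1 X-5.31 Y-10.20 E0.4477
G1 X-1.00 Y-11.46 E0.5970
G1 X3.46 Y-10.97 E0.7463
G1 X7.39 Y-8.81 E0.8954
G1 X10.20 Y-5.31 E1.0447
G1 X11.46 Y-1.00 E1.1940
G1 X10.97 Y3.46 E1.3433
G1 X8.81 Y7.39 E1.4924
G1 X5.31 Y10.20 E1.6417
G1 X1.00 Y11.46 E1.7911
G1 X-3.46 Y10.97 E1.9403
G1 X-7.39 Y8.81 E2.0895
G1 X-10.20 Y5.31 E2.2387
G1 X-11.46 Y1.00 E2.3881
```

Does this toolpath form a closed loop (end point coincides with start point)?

Start point (G0): (-11.46, 1.00). End point (last G1): the path returns to the start — closed.

yes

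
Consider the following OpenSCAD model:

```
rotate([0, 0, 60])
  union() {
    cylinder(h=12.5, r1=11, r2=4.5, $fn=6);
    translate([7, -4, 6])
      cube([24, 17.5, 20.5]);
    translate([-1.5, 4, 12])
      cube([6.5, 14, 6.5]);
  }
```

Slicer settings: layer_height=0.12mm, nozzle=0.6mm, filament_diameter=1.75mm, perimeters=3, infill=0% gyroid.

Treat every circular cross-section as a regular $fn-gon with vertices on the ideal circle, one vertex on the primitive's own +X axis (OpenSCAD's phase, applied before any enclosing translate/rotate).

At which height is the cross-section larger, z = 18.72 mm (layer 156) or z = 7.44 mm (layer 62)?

Layer 156 (z = 18.72): the cone does not reach this height (z outside [0, 12.5]); the cube at (7, -4) is present — its section is the full 24×17.5 rectangle (area 420.00 mm²); the cube at (-1.5, 4) is not intersected at this z (z outside [12, 18.5]); Combining (union): only the 24×17.5 cube at (7, -4) is present, so the union is just that shape — area = 420.00 mm²; (rotated 60° about Z; rotation is an isometry so areas/perimeters/island counts are preserved). So its area = 420.00 mm². Layer 62 (z = 7.44): the cone (r1=11→r2=4.5) has section circumradius 7.131 here — a regular 6-gon (area = (6/2)·7.131²·sin(360°/6) = 132.12 mm²); the cube at (7, -4) (footprint 24×17.5) is included at this height (area 420.00 mm²); the cube at (-1.5, 4) does not reach this height (z outside [12, 18.5]); Taking the union: the regions partially overlap — summed areas 552.12 mm² minus the doubly-counted overlap 0.03 mm² gives 552.09 mm² — area = 552.09 mm²; (rotated 60° about Z; rotation is an isometry so areas/perimeters/island counts are preserved). So its area = 552.09 mm². Layer 62 is larger (552.09 vs 420.00 mm²).

layer 62 (z = 7.44 mm)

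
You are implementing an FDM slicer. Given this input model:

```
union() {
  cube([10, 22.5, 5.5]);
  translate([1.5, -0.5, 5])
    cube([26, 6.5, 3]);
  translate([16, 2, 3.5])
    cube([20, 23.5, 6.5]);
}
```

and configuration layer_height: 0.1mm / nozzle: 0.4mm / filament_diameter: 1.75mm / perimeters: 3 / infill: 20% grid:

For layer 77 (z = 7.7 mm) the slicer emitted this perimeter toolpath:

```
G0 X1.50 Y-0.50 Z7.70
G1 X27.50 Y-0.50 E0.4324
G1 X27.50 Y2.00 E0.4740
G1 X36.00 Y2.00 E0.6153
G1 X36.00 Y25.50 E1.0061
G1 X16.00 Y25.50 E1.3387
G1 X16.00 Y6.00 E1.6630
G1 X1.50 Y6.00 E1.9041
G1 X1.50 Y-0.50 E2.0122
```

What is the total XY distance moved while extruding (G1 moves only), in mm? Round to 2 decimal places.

121.00 mm

Sum the Euclidean lengths of each G1 segment: total = 121.00 mm.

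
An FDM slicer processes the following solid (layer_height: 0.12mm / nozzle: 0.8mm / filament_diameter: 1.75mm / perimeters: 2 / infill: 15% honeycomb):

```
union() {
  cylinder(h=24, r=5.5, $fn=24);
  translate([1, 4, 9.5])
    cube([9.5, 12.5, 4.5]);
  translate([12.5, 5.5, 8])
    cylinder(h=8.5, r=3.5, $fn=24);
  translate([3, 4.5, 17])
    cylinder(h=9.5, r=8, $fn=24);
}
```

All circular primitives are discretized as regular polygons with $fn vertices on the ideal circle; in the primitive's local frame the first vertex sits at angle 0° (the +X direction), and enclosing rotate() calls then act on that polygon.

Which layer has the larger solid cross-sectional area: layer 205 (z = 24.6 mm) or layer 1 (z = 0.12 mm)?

Layer 205 (z = 24.6): the cylinder is absent (z outside [0, 24]); the cube at (1, 4) is absent (z outside [9.5, 14]); the cylinder at (12.5, 5.5) does not reach this height (z outside [8, 16.5]); the r=8 cylinder at (3, 4.5) gives a regular 24-gon of circumradius 8 (constant along its height) (area = (24/2)·8.000²·sin(360°/24) = 198.77 mm²); Merging all regions: only the r=8 cylinder at (3, 4.5) is present, so the union is just that shape — area = 198.77 mm². So its area = 198.77 mm². Layer 1 (z = 0.12): the r=5.5 cylinder gives a regular 24-gon of circumradius 5.5 (constant along its height) (area = (24/2)·5.500²·sin(360°/24) = 93.95 mm²); the cube at (1, 4) is absent (z outside [9.5, 14]); the cylinder at (12.5, 5.5) is not intersected at this z (z outside [8, 16.5]); the cylinder at (3, 4.5) is absent (z outside [17, 26.5]); Merging all regions: only the r=5.5 cylinder is present, so the union is just that shape — area = 93.95 mm². So its area = 93.95 mm². Layer 205 is larger (198.77 vs 93.95 mm²).

layer 205 (z = 24.6 mm)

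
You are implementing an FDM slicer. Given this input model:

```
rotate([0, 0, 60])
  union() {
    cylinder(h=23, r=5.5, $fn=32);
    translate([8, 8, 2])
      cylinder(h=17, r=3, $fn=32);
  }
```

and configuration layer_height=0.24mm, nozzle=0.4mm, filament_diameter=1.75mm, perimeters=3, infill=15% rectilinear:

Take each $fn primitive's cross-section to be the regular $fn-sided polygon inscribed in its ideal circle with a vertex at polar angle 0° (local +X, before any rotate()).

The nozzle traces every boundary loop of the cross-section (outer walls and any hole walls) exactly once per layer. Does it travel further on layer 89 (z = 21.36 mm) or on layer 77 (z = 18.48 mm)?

Layer 89 (z = 21.36): the r=5.5 cylinder gives a regular 32-gon of circumradius 5.5 (constant along its height) (perimeter = 2·32·5.500·sin(180°/32) = 34.50 mm); the cylinder at (8, 8) does not reach this height (z outside [2, 19]); Combining (union): only the r=5.5 cylinder is present, so the union is just that shape — boundary = 34.50 mm; (whole slice rotated 60° about Z — lengths, areas and connectivity unchanged). So its perimeter = 34.50 mm. Layer 77 (z = 18.48): the r=5.5 cylinder gives a regular 32-gon of circumradius 5.5 (constant along its height) (perimeter = 2·32·5.500·sin(180°/32) = 34.50 mm); the r=3 cylinder at (8, 8) contributes a regular 32-gon of circumradius 3 (perimeter = 2·32·3.000·sin(180°/32) = 18.82 mm); Merging all regions: the 2 present regions are separate (no shared area or edge), so areas and boundary lengths simply add and each stays a separate island — boundary = 53.32 mm; (rotated 60° about Z; rotation is an isometry so areas/perimeters/island counts are preserved). So its perimeter = 53.32 mm. Layer 77 is larger (53.32 vs 34.50 mm).

layer 77 (z = 18.48 mm)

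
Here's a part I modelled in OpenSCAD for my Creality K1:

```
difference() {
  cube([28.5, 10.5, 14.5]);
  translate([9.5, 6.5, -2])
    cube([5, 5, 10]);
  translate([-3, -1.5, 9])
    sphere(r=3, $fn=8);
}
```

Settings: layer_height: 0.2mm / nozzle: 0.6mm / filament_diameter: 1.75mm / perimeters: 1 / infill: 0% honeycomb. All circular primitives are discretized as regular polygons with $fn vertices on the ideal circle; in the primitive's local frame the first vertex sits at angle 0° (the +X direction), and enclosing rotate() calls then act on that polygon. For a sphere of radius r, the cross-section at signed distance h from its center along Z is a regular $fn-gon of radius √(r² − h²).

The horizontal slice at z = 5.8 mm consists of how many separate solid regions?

At z = 5.8 mm: the cube is present — its section is the full 28.5×10.5 rectangle; the cube at (9.5, 6.5) (footprint 5×5) is included at this height; the sphere at (-3, -1.5) is not intersected at this z (|z−center|=3.200 > r=3); Taking the first minus the rest: starting from the 28.5×10.5 cube, the 5×5 cube at (9.5, 6.5) partially overlaps it — only the 20.00 mm² overlap (of its 25.00 mm²) is removed, clipping the outline — 1 connected region. The result has 1 disconnected region.

1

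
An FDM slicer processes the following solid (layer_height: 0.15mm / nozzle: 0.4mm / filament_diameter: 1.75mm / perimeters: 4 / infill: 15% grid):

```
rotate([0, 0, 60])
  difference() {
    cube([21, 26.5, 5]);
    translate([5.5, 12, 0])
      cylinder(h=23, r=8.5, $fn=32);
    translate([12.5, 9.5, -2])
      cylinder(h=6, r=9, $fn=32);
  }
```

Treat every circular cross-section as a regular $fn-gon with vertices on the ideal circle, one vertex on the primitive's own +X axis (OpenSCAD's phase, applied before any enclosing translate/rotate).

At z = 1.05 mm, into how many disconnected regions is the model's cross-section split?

2

At z = 1.05 mm: the 21×26.5 cube contributes its full rectangle; the cylinder at (5.5, 12): section is a regular 32-gon, circumradius r=8.5; the r=9 cylinder at (12.5, 9.5) gives a regular 32-gon of circumradius 9 (constant along its height); Taking the first minus the rest: starting from the 21×26.5 cube, the r=8.5 cylinder at (5.5, 12) partially overlaps it — only the 198.92 mm² overlap (of its 225.52 mm²) is removed, clipping the outline; the r=9 cylinder at (12.5, 9.5) partially overlaps it — only the 137.79 mm² overlap (of its 252.84 mm²) is removed, clipping the outline — 2 connected regions; (whole slice rotated 60° about Z — lengths, areas and connectivity unchanged). The result has 2 disconnected regions.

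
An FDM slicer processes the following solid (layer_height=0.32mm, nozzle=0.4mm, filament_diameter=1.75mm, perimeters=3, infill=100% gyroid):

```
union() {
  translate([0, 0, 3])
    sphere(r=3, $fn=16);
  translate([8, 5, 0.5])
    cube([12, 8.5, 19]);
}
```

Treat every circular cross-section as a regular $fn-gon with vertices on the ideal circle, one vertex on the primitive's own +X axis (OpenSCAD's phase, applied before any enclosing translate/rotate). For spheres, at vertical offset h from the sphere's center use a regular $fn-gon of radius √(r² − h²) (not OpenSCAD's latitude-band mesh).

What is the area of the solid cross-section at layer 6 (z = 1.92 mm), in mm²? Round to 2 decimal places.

125.98 mm²

At z = 1.92 mm: the r=3 sphere contributes a regular 16-gon of circumradius √(3²−1.08²) = 2.799 (area = (16/2)·2.799²·sin(360°/16) = 23.98 mm²); the cube at (8, 5) is present — its section is the full 12×8.5 rectangle (area 102.00 mm²); Combining (union): the 2 present regions are separate (no shared area or edge), so areas and boundary lengths simply add and each stays a separate island — area = 125.98 mm². Overall, the cross-section has 2 separate islands. Net area = 125.98 mm².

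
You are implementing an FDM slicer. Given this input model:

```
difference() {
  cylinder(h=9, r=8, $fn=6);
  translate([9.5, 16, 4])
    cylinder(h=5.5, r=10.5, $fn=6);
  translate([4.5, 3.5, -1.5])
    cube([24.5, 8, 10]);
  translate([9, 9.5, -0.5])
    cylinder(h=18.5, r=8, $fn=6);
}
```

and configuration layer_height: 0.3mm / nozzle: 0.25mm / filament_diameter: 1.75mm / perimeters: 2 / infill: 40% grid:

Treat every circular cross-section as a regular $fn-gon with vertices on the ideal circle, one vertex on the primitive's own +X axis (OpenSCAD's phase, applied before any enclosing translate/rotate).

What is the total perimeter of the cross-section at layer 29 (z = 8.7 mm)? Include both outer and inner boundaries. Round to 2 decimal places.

48.00 mm

At z = 8.7 mm: the r=8 cylinder contributes a regular 6-gon of circumradius 8 (perimeter = 2·6·8.000·sin(180°/6) = 48.00 mm); the cylinder at (9.5, 16): section is a regular 6-gon, circumradius r=10.5 (perimeter = 2·6·10.500·sin(180°/6) = 63.00 mm); the cube at (4.5, 3.5) does not reach this height (z outside [-1.5, 8.5]); the r=8 cylinder at (9, 9.5) contributes a regular 6-gon of circumradius 8 (perimeter = 2·6·8.000·sin(180°/6) = 48.00 mm); After the difference (first − rest): starting from the r=8 cylinder, the r=10.5 cylinder at (9.5, 16) misses the remaining region (no effect); the r=8 cylinder at (9, 9.5) partially overlaps it — only the 6.60 mm² overlap (of its 166.28 mm²) is removed, clipping the outline — boundary = 48.00 mm. Overall, the cross-section is a single solid region. Total boundary length (outer) = 48.00 mm.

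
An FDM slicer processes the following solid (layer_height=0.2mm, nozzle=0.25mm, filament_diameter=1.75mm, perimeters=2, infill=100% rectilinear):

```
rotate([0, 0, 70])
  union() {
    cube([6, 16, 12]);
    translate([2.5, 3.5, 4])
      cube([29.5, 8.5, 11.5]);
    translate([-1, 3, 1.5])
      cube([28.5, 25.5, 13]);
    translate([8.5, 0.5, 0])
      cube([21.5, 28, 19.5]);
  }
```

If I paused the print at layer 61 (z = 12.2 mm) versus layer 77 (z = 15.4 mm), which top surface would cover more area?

layer 61 (z = 12.2 mm)

Layer 61 (z = 12.2): the cube is not intersected at this z (z outside [0, 12]); the cube at (2.5, 3.5) is present — its section is the full 29.5×8.5 rectangle (area 250.75 mm²); the cube at (-1, 3) (footprint 28.5×25.5) is included at this height (area 726.75 mm²); the 21.5×28 cube at (8.5, 0.5) contributes its full rectangle (area 602.00 mm²); Taking the union: the regions partially overlap — summed areas 1579.50 mm² minus the doubly-counted overlap 718.25 mm² gives 861.25 mm² — area = 861.25 mm²; (rotated 70° about Z; rotation is an isometry so areas/perimeters/island counts are preserved). So its area = 861.25 mm². Layer 77 (z = 15.4): the cube does not reach this height (z outside [0, 12]); the 29.5×8.5 cube at (2.5, 3.5) contributes its full rectangle (area 250.75 mm²); the cube at (-1, 3) is absent (z outside [1.5, 14.5]); the cube at (8.5, 0.5) (footprint 21.5×28) is included at this height (area 602.00 mm²); Taking the union: the regions partially overlap — summed areas 852.75 mm² minus the doubly-counted overlap 182.75 mm² gives 670.00 mm² — area = 670.00 mm²; (rotated 70° about Z; rotation is an isometry so areas/perimeters/island counts are preserved). So its area = 670.00 mm². Layer 61 is larger (861.25 vs 670.00 mm²).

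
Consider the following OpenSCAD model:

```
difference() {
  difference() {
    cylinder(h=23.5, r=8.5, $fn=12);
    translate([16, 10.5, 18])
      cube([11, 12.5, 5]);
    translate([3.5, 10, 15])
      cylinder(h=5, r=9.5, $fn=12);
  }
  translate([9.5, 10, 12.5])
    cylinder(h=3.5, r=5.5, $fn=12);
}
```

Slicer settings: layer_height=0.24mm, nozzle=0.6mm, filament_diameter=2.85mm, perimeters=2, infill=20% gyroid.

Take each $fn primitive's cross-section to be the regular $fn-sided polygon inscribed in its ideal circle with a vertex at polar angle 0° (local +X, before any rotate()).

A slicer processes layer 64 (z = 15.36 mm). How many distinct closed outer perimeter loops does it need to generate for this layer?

At z = 15.36 mm: the r=8.5 cylinder contributes a regular 12-gon of circumradius 8.5; the cube at (16, 10.5) does not reach this height (z outside [18, 23]); the cylinder at (3.5, 10): section is a regular 12-gon, circumradius r=9.5; After the difference (first − rest): starting from the r=8.5 cylinder, the r=9.5 cylinder at (3.5, 10) partially overlaps it — only the 68.54 mm² overlap (of its 270.75 mm²) is removed, clipping the outline — 1 connected region; the r=5.5 cylinder at (9.5, 10) gives a regular 12-gon of circumradius 5.5 (constant along its height); Taking the first minus the rest: starting from the result so far, the r=5.5 cylinder at (9.5, 10) misses the remaining region (no effect) — 1 connected region. The result has 1 disconnected region.

1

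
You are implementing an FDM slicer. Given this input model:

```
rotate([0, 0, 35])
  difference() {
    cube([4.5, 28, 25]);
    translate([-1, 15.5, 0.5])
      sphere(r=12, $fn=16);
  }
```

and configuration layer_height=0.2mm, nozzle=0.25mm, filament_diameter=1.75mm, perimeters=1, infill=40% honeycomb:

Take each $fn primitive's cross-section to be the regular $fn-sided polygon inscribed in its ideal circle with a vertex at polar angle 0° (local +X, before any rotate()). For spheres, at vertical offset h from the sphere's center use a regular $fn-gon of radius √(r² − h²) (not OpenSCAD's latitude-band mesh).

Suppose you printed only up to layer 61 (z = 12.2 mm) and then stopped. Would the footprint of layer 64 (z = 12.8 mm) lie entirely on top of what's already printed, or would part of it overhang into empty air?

Compare the two slices. At z = 12.2: the cube is present — its section is the full 4.5×28 rectangle (area 126.00 mm²); the sphere at (-1, 15.5): section is a regular 16-gon, circumradius = √(r²−h²) = √(12²−11.7²) = 2.666 (area = (16/2)·2.666²·sin(360°/16) = 21.77 mm²); Subtracting the remaining from the first: starting from the 4.5×28 cube (126.00 mm²), the r=12 sphere at (-1, 15.5) partially overlaps it — only the 5.75 mm² overlap (of its 21.77 mm²) is removed, clipping the outline — area = 120.25 mm²; (rotated 35° about Z; rotation is an isometry so areas/perimeters/island counts are preserved). At z = 12.8: the cube (footprint 4.5×28) is included at this height (area 126.00 mm²); the sphere at (-1, 15.5) does not reach this height (|z−center|=12.300 > r=12); Subtracting the remaining from the first: none of the subtracted shapes is present at this height, so the 4.5×28 cube is unchanged — area = 126.00 mm²; (whole slice rotated 35° about Z — lengths, areas and connectivity unchanged). Checking containment: at z = 12.8 the cross-section extends beyond the z = 12.2 cross-section by about 5.75 mm².

part overhangs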